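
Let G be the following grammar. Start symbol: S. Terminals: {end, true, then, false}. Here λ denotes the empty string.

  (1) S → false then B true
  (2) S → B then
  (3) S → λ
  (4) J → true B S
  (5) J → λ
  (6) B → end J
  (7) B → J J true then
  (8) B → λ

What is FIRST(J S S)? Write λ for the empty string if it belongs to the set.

{λ, end, false, then, true}

FIRST(J) = {λ, true}
FIRST(B) = {λ, end, true}  (via J J true then)
FIRST(S) = {λ, end, false, then, true}  (via B then)
FIRST(J S S): take FIRST of each symbol in turn, carrying on past any symbol whose FIRST contains λ; result {λ, end, false, then, true}.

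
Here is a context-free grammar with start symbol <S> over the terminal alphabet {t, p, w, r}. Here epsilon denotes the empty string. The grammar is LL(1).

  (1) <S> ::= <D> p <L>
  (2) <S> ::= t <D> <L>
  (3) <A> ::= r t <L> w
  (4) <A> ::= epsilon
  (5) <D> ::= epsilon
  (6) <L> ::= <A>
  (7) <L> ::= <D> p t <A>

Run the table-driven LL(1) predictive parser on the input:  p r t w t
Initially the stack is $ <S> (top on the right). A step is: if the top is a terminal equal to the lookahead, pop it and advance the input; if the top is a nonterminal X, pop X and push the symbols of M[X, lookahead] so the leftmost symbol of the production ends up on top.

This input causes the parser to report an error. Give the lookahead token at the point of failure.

t

step 1: stack=$ <S>  input=p r t w t $  — expand <S> ::= <D> p <L>
step 2: stack=$ <L> p <D>  input=p r t w t $  — expand <D> ::= epsilon
step 3: stack=$ <L> p  input=p r t w t $  — match p
step 4: stack=$ <L>  input=r t w t $  — expand <L> ::= <A>
step 5: stack=$ <A>  input=r t w t $  — expand <A> ::= r t <L> w
step 6: stack=$ w <L> t r  input=r t w t $  — match r
step 7: stack=$ w <L> t  input=t w t $  — match t
step 8: stack=$ w <L>  input=w t $  — expand <L> ::= <A>
step 9: stack=$ w <A>  input=w t $  — expand <A> ::= epsilon
step 10: stack=$ w  input=w t $  — match w
step 11: stack=$  input=t $  — error: stack empty but input remains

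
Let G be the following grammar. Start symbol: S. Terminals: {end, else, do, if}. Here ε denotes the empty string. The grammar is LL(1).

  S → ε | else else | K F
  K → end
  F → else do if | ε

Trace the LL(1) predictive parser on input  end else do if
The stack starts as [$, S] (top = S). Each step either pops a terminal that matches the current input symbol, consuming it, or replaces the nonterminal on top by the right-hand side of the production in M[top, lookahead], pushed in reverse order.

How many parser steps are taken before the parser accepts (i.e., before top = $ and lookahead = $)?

7

step 1: stack=$ S  input=end else do if $  — expand S → K F
step 2: stack=$ F K  input=end else do if $  — expand K → end
step 3: stack=$ F end  input=end else do if $  — match end
step 4: stack=$ F  input=else do if $  — expand F → else do if
step 5: stack=$ if do else  input=else do if $  — match else
step 6: stack=$ if do  input=do if $  — match do
step 7: stack=$ if  input=if $  — match if
Accept reached after 7 steps.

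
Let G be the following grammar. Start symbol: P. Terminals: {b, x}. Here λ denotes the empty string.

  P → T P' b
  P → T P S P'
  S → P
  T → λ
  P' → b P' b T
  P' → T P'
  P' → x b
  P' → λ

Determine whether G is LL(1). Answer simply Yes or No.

No

FIRST(P) = {b, x}
FIRST(S) = {b, x}
FIRST(T) = {λ}
FIRST(P') = {λ, b, x}
FOLLOW(P) = {$, b, x}
FOLLOW(S) = {$, b, x}
FOLLOW(T) = {$, b, x}
FOLLOW(P') = {$, b, x}
Cell M[P, b] receives both P → T P' b and P → T P S P' — the grammar is not LL(1).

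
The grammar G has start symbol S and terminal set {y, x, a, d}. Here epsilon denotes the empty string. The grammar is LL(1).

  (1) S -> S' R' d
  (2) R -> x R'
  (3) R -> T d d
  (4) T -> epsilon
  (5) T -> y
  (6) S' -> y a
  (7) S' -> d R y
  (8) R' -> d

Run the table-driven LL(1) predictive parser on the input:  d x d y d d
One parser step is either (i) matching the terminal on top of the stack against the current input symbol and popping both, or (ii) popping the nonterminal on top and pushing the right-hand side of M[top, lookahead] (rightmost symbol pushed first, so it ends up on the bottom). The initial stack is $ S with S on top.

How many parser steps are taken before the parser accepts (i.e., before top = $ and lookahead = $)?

      Stack          Input          Action
   1  $ S            d x d y d d $  expand S -> S' R' d
   2  $ d R' S'      d x d y d d $  expand S' -> d R y
   3  $ d R' y R d   d x d y d d $  match d
   4  $ d R' y R     x d y d d $    expand R -> x R'
   5  $ d R' y R' x  x d y d d $    match x
   6  $ d R' y R'    d y d d $      expand R' -> d
   7  $ d R' y d     d y d d $      match d
   8  $ d R' y       y d d $        match y
   9  $ d R'         d d $          expand R' -> d
  10  $ d d          d d $          match d
  11  $ d            d $            match d
Accept reached after 11 steps.

11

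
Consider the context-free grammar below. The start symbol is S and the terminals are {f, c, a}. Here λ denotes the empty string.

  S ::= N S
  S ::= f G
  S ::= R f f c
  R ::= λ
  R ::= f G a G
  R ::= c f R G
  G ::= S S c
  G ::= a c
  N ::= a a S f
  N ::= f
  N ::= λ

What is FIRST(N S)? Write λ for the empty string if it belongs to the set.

FIRST(R) = {λ, c, f}
FIRST(N) = {λ, a, f}
FIRST(S) = {a, c, f}  (via N S, R f f c)
FIRST(G) = {a, c, f}  (via S S c)
FIRST(N S): take FIRST of each symbol in turn, carrying on past any symbol whose FIRST contains λ; result {a, c, f}.

{a, c, f}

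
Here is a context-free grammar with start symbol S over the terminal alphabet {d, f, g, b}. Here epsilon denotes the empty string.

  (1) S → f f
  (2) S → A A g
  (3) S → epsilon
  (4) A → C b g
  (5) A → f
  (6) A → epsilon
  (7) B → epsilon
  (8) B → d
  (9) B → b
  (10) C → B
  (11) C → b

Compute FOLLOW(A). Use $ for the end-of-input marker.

{b, d, f, g}

FIRST(B) = {epsilon, b, d}
FIRST(C) = {epsilon, b, d}  (via B)
FIRST(A) = {epsilon, b, d, f}  (via C b g)
FIRST(S) = {epsilon, b, d, f, g}  (via A A g)
FOLLOW(S) includes $ since S is the start symbol.
FOLLOW(S): S appears on no right-hand side. Thus FOLLOW(S) = {$}.
FOLLOW(A): in S→A A g (occurrence 1), A is followed by A g with FIRST {b, d, f, g}; in S→A A g (occurrence 2), A is followed by g with FIRST {g}. Thus FOLLOW(A) = {b, d, f, g}.
FOLLOW(C): in A→C b g, C is followed by b g with FIRST {b}. Thus FOLLOW(C) = {b}.
FOLLOW(B): in C→B, the suffix after B is empty, so FOLLOW(B) ⊇ FOLLOW(C) = {b}. Thus FOLLOW(B) = {b}.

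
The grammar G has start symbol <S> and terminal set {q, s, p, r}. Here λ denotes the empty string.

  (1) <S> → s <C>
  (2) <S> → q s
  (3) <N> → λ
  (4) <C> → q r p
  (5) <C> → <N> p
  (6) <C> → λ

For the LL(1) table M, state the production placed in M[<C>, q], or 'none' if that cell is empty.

<C> → q r p

FIRST(<S>): from <S>→s <C> we get {s}; from <S>→q s we get {q}. So FIRST(<S>) = {q, s}.
FIRST(<N>): from <N>→λ we get {λ}. So FIRST(<N>) = {λ}.
FIRST(<C>): from <C>→q r p we get {q}; from <C>→<N> p we get {p}; from <C>→λ we get {λ}. So FIRST(<C>) = {λ, p, q}.
FOLLOW(<S>) includes $ since <S> is the start symbol.
FOLLOW(<S>): <S> appears on no right-hand side. Thus FOLLOW(<S>) = {$}.
FOLLOW(<C>): in <S>→s <C>, the suffix after <C> is empty, so FOLLOW(<C>) ⊇ FOLLOW(<S>) = {$}. Thus FOLLOW(<C>) = {$}.
For <C> → q r p: FIRST(q r p) = {q}, so it goes in M[<C>, t] for t ∈ {q}.
For <C> → <N> p: FIRST(<N> p) = {p}, so it goes in M[<C>, t] for t ∈ {p}.
For <C> → λ: FIRST(λ) = {λ}, so it goes in M[<C>, t] for t ∈ {}; since λ ∈ FIRST, also for every t ∈ FOLLOW(<C>) = {$}.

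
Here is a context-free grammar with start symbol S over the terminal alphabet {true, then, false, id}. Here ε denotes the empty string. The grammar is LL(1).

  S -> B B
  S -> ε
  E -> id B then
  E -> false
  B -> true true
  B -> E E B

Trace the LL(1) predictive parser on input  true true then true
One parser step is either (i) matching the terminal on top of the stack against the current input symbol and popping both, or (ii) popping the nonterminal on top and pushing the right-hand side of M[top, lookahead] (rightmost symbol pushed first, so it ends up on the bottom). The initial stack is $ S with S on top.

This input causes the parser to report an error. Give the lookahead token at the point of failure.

then

     Stack          Input                  Action
  1  $ S            true true then true $  expand S -> B B
  2  $ B B          true true then true $  expand B -> true true
  3  $ B true true  true true then true $  match true
  4  $ B true       true then true $       match true
  5  $ B            then true $            error: M[B, then] is empty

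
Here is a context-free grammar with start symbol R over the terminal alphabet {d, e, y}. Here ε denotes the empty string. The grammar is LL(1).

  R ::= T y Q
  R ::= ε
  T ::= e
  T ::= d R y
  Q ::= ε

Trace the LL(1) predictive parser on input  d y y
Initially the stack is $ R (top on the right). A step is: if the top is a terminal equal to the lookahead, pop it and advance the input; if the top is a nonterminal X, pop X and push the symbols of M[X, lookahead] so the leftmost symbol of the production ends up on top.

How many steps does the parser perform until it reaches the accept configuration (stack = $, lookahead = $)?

     Stack        Input    Action
  1  $ R          d y y $  expand R ::= T y Q
  2  $ Q y T      d y y $  expand T ::= d R y
  3  $ Q y y R d  d y y $  match d
  4  $ Q y y R    y y $    expand R ::= ε
  5  $ Q y y      y y $    match y
  6  $ Q y        y $      match y
  7  $ Q          $        expand Q ::= ε
Accept reached after 7 steps.

7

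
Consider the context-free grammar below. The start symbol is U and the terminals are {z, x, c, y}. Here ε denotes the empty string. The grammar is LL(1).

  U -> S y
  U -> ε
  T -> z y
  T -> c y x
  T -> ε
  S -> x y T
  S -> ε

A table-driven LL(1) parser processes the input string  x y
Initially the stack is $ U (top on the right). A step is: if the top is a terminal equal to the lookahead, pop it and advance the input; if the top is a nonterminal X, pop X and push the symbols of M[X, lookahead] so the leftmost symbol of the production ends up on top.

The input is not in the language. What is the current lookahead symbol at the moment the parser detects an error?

step 1: stack=$ U  input=x y $  — expand U -> S y
step 2: stack=$ y S  input=x y $  — expand S -> x y T
step 3: stack=$ y T y x  input=x y $  — match x
step 4: stack=$ y T y  input=y $  — match y
step 5: stack=$ y T  input=$  — error: M[T, $] is empty

$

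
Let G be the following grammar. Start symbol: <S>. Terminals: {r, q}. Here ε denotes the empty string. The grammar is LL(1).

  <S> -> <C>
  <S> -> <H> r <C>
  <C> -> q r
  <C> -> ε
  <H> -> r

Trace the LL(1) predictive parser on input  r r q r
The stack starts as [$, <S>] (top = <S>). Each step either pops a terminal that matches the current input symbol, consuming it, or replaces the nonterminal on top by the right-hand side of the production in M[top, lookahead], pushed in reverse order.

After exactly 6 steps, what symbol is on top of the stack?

     Stack        Input      Action
  1  $ <S>        r r q r $  expand <S> -> <H> r <C>
  2  $ <C> r <H>  r r q r $  expand <H> -> r
  3  $ <C> r r    r r q r $  match r
  4  $ <C> r      r q r $    match r
  5  $ <C>        q r $      expand <C> -> q r
  6  $ r q        q r $      match q
Stack after step 6: $ r (top = r).

r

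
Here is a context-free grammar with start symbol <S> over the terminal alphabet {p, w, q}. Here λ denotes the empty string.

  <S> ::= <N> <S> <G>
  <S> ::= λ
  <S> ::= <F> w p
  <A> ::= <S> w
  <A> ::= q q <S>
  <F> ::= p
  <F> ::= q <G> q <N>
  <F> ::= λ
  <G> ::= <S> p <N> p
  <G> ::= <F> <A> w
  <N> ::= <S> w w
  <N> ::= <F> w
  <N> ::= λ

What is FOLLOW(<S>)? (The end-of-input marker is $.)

FIRST(<F>): from <F>::=p we get {p}; from <F>::=q <G> q <N> we get {q}; from <F>::=λ we get {λ}. So FIRST(<F>) = {λ, p, q}.
FIRST(<S>): from <S>::=<N> <S> <G> we get {p, q, w}; from <S>::=λ we get {λ}; from <S>::=<F> w p we get {p, q, w}. So FIRST(<S>) = {λ, p, q, w}.
FIRST(<A>): from <A>::=<S> w we get {p, q, w}; from <A>::=q q <S> we get {q}. So FIRST(<A>) = {p, q, w}.
FIRST(<N>): from <N>::=<S> w w we get {p, q, w}; from <N>::=<F> w we get {p, q, w}; from <N>::=λ we get {λ}. So FIRST(<N>) = {λ, p, q, w}.
FIRST(<G>): from <G>::=<S> p <N> p we get {p, q, w}; from <G>::=<F> <A> w we get {p, q, w}. So FIRST(<G>) = {p, q, w}.
FOLLOW(<S>) includes $ since <S> is the start symbol.
FOLLOW(<A>): in <G>::=<F> <A> w, <A> is followed by w with FIRST {w}. Thus FOLLOW(<A>) = {w}.
FOLLOW(<S>): in <S>::=<N> <S> <G>, <S> is followed by <G> with FIRST {p, q, w}; in <A>::=<S> w, <S> is followed by w with FIRST {w}; in <A>::=q q <S>, the suffix after <S> is empty, so FOLLOW(<S>) ⊇ FOLLOW(<A>) = {w}; in <G>::=<S> p <N> p, <S> is followed by p <N> p with FIRST {p}; in <N>::=<S> w w, <S> is followed by w w with FIRST {w}. Thus FOLLOW(<S>) = {$, p, q, w}.
FOLLOW(<F>): in <S>::=<F> w p, <F> is followed by w p with FIRST {w}; in <G>::=<F> <A> w, <F> is followed by <A> w with FIRST {p, q, w}; in <N>::=<F> w, <F> is followed by w with FIRST {w}. Thus FOLLOW(<F>) = {p, q, w}.
FOLLOW(<G>): in <S>::=<N> <S> <G>, the suffix after <G> is empty, so FOLLOW(<G>) ⊇ FOLLOW(<S>) = {$, p, q, w}; in <F>::=q <G> q <N>, <G> is followed by q <N> with FIRST {q}. Thus FOLLOW(<G>) = {$, p, q, w}.
FOLLOW(<N>): in <S>::=<N> <S> <G>, <N> is followed by <S> <G> with FIRST {p, q, w}; in <F>::=q <G> q <N>, the suffix after <N> is empty, so FOLLOW(<N>) ⊇ FOLLOW(<F>) = {p, q, w}; in <G>::=<S> p <N> p, <N> is followed by p with FIRST {p}. Thus FOLLOW(<N>) = {p, q, w}.

{$, p, q, w}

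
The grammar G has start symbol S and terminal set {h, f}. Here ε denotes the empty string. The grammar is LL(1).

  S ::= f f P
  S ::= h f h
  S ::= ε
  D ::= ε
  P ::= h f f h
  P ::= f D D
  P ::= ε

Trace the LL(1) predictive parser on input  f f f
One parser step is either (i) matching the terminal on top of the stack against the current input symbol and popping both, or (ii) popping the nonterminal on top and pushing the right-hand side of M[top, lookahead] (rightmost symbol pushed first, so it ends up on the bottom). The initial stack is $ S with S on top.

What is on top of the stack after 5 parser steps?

D

     Stack    Input    Action
  1  $ S      f f f $  expand S ::= f f P
  2  $ P f f  f f f $  match f
  3  $ P f    f f $    match f
  4  $ P      f $      expand P ::= f D D
  5  $ D D f  f $      match f
Stack after step 5: $ D D (top = D).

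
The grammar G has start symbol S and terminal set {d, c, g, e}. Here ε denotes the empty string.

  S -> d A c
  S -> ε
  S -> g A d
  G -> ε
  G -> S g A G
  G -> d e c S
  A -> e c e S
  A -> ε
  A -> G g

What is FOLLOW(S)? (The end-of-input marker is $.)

FIRST(S) = {ε, d, g}
FIRST(G) = {ε, d, g}  (via S g A G)
FIRST(A) = {ε, d, e, g}  (via G g)
FOLLOW(S) includes $ since S is the start symbol.
FOLLOW(G): in G->S g A G, the suffix after G is empty (adds nothing new); in A->G g, G is followed by g with FIRST {g}. Thus FOLLOW(G) = {g}.
FOLLOW(A): in S->d A c, A is followed by c with FIRST {c}; in S->g A d, A is followed by d with FIRST {d}; in G->S g A G, A is followed by G with FIRST {ε, d, g}; in G->S g A G, the suffix after A is nullable, so FOLLOW(A) ⊇ FOLLOW(G) = {g}. Thus FOLLOW(A) = {c, d, g}.
FOLLOW(S): in G->S g A G, S is followed by g A G with FIRST {g}; in G->d e c S, the suffix after S is empty, so FOLLOW(S) ⊇ FOLLOW(G) = {g}; in A->e c e S, the suffix after S is empty, so FOLLOW(S) ⊇ FOLLOW(A) = {c, d, g}. Thus FOLLOW(S) = {$, c, d, g}.

{$, c, d, g}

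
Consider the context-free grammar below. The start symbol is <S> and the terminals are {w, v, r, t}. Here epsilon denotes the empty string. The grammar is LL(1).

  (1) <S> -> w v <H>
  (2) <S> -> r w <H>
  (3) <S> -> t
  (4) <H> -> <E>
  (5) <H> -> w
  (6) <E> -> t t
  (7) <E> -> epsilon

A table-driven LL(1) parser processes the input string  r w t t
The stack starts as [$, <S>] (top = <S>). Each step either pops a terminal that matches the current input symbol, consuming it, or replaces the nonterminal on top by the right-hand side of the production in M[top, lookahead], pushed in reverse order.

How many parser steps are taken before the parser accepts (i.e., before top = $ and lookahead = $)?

7

     Stack      Input      Action
  1  $ <S>      r w t t $  expand <S> -> r w <H>
  2  $ <H> w r  r w t t $  match r
  3  $ <H> w    w t t $    match w
  4  $ <H>      t t $      expand <H> -> <E>
  5  $ <E>      t t $      expand <E> -> t t
  6  $ t t      t t $      match t
  7  $ t        t $        match t
Accept reached after 7 steps.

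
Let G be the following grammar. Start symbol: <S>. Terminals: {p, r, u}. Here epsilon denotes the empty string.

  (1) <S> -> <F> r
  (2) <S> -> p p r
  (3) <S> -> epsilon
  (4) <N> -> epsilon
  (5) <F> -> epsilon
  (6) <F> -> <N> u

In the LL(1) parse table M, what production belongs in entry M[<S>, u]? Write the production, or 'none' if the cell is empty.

FIRST(<N>) = {epsilon}
FIRST(<F>) = {epsilon, u}  (via <N> u)
FIRST(<S>) = {epsilon, p, r, u}  (via <F> r)
FOLLOW(<S>) includes $ since <S> is the start symbol.
FOLLOW(<S>): <S> appears on no right-hand side. Thus FOLLOW(<S>) = {$}.
For <S> -> <F> r: FIRST(<F> r) = {r, u}, so it goes in M[<S>, t] for t ∈ {r, u}.
For <S> -> p p r: FIRST(p p r) = {p}, so it goes in M[<S>, t] for t ∈ {p}.
For <S> -> epsilon: FIRST(epsilon) = {epsilon}, so it goes in M[<S>, t] for t ∈ {}; since epsilon ∈ FIRST, also for every t ∈ FOLLOW(<S>) = {$}.

<S> -> <F> r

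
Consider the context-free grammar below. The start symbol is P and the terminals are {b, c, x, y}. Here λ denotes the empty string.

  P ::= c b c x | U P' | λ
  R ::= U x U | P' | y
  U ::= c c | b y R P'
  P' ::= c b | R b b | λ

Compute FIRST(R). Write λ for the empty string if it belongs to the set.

{λ, b, c, y}

FIRST(U) = {b, c}
FIRST(P) = {λ, b, c}  (via U P')
FIRST(R) = {λ, b, c, y}  (via U x U, P')
FIRST(P') = {λ, b, c, y}  (via R b b)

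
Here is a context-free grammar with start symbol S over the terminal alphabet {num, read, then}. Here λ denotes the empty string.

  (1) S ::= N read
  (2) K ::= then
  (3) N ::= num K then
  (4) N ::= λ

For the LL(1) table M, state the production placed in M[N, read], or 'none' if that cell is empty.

N ::= λ

FIRST(K): from K::=then we get {then}. So FIRST(K) = {then}.
FIRST(N): from N::=num K then we get {num}; from N::=λ we get {λ}. So FIRST(N) = {λ, num}.
FIRST(S): from S::=N read we get {num, read}. So FIRST(S) = {num, read}.
FOLLOW(S) includes $ since S is the start symbol.
FOLLOW(N): in S::=N read, N is followed by read with FIRST {read}. Thus FOLLOW(N) = {read}.
For N ::= num K then: FIRST(num K then) = {num}, so it goes in M[N, t] for t ∈ {num}.
For N ::= λ: FIRST(λ) = {λ}, so it goes in M[N, t] for t ∈ {}; since λ ∈ FIRST, also for every t ∈ FOLLOW(N) = {read}.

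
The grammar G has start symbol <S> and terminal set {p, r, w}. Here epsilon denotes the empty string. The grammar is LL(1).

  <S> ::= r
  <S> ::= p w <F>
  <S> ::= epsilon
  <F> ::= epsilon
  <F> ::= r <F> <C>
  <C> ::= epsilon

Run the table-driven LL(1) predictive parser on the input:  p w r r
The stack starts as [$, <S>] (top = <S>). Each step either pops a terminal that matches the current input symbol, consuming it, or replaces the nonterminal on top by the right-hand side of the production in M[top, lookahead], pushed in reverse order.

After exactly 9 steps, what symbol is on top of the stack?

<C>

step 1: stack=$ <S>  input=p w r r $  — expand <S> ::= p w <F>
step 2: stack=$ <F> w p  input=p w r r $  — match p
step 3: stack=$ <F> w  input=w r r $  — match w
step 4: stack=$ <F>  input=r r $  — expand <F> ::= r <F> <C>
step 5: stack=$ <C> <F> r  input=r r $  — match r
step 6: stack=$ <C> <F>  input=r $  — expand <F> ::= r <F> <C>
step 7: stack=$ <C> <C> <F> r  input=r $  — match r
step 8: stack=$ <C> <C> <F>  input=$  — expand <F> ::= epsilon
step 9: stack=$ <C> <C>  input=$  — expand <C> ::= epsilon
Stack after step 9: $ <C> (top = <C>).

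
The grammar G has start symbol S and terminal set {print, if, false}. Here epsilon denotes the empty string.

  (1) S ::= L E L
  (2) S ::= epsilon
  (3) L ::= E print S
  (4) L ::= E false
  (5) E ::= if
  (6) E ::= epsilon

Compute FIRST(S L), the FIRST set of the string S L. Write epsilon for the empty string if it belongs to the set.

FIRST(E) = {epsilon, if}
FIRST(L) = {false, if, print}  (via E print S, E false)
FIRST(S) = {epsilon, false, if, print}  (via L E L)
FIRST(S L): take FIRST of each symbol in turn, carrying on past any symbol whose FIRST contains epsilon; result {false, if, print}.

{false, if, print}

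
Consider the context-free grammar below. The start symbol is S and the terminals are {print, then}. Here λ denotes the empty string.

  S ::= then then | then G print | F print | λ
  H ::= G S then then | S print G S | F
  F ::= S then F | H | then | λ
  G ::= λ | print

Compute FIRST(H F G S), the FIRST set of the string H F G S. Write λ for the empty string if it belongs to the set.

FIRST(G) = {λ, print}
FIRST(S) = {λ, print, then}  (via F print)
FIRST(H) = {λ, print, then}  (via G S then then, S print G S, F)
FIRST(F) = {λ, print, then}  (via S then F, H)
FIRST(H F G S): take FIRST of each symbol in turn, carrying on past any symbol whose FIRST contains λ; result {λ, print, then}.

{λ, print, then}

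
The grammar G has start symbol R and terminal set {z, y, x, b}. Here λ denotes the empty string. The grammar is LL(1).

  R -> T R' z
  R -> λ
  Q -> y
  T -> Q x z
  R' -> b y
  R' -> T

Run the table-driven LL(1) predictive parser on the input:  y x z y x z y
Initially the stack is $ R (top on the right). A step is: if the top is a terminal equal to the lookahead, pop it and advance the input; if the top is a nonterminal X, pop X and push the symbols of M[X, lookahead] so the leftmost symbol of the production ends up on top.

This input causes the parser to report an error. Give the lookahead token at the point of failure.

step 1: stack=$ R  input=y x z y x z y $  — expand R -> T R' z
step 2: stack=$ z R' T  input=y x z y x z y $  — expand T -> Q x z
step 3: stack=$ z R' z x Q  input=y x z y x z y $  — expand Q -> y
step 4: stack=$ z R' z x y  input=y x z y x z y $  — match y
step 5: stack=$ z R' z x  input=x z y x z y $  — match x
step 6: stack=$ z R' z  input=z y x z y $  — match z
step 7: stack=$ z R'  input=y x z y $  — expand R' -> T
step 8: stack=$ z T  input=y x z y $  — expand T -> Q x z
step 9: stack=$ z z x Q  input=y x z y $  — expand Q -> y
step 10: stack=$ z z x y  input=y x z y $  — match y
step 11: stack=$ z z x  input=x z y $  — match x
step 12: stack=$ z z  input=z y $  — match z
step 13: stack=$ z  input=y $  — error: top is terminal z but lookahead is y

y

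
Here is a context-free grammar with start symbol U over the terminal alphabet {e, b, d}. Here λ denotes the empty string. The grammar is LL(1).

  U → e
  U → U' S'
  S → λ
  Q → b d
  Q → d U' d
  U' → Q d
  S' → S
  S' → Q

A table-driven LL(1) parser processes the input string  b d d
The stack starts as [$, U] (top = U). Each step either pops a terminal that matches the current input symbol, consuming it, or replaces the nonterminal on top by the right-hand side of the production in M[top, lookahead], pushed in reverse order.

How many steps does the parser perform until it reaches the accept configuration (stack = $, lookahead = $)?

step 1: stack=$ U  input=b d d $  — expand U → U' S'
step 2: stack=$ S' U'  input=b d d $  — expand U' → Q d
step 3: stack=$ S' d Q  input=b d d $  — expand Q → b d
step 4: stack=$ S' d d b  input=b d d $  — match b
step 5: stack=$ S' d d  input=d d $  — match d
step 6: stack=$ S' d  input=d $  — match d
step 7: stack=$ S'  input=$  — expand S' → S
step 8: stack=$ S  input=$  — expand S → λ
Accept reached after 8 steps.

8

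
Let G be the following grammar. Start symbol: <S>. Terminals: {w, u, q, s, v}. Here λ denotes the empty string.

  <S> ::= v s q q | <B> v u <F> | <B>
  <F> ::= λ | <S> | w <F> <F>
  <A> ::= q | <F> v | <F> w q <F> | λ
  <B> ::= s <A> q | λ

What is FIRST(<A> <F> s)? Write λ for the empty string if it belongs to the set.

FIRST(<B>): from <B>::=s <A> q we get {s}; from <B>::=λ we get {λ}. So FIRST(<B>) = {λ, s}.
FIRST(<S>): from <S>::=v s q q we get {v}; from <S>::=<B> v u <F> we get {s, v}; from <S>::=<B> we get {λ, s}. So FIRST(<S>) = {λ, s, v}.
FIRST(<F>): from <F>::=λ we get {λ}; from <F>::=<S> we get {λ, s, v}; from <F>::=w <F> <F> we get {w}. So FIRST(<F>) = {λ, s, v, w}.
FIRST(<A>): from <A>::=q we get {q}; from <A>::=<F> v we get {s, v, w}; from <A>::=<F> w q <F> we get {s, v, w}; from <A>::=λ we get {λ}. So FIRST(<A>) = {λ, q, s, v, w}.
FIRST(<A> <F> s): take FIRST of each symbol in turn, carrying on past any symbol whose FIRST contains λ; result {q, s, v, w}.

{q, s, v, w}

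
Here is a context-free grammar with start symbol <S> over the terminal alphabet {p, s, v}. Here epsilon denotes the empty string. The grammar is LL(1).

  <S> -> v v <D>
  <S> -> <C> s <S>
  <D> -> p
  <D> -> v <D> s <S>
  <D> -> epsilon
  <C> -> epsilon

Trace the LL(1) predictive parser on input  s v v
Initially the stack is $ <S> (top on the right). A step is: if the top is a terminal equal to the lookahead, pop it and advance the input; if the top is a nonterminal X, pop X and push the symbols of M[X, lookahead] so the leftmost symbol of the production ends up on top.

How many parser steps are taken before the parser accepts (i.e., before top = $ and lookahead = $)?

7

step 1: stack=$ <S>  input=s v v $  — expand <S> -> <C> s <S>
step 2: stack=$ <S> s <C>  input=s v v $  — expand <C> -> epsilon
step 3: stack=$ <S> s  input=s v v $  — match s
step 4: stack=$ <S>  input=v v $  — expand <S> -> v v <D>
step 5: stack=$ <D> v v  input=v v $  — match v
step 6: stack=$ <D> v  input=v $  — match v
step 7: stack=$ <D>  input=$  — expand <D> -> epsilon
Accept reached after 7 steps.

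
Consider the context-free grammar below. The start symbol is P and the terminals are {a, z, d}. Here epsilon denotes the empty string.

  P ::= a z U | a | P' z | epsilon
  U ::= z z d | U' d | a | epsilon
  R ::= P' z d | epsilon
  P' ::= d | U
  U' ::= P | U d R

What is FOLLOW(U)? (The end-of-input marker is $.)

FIRST(P): from P::=a z U we get {a}; from P::=a we get {a}; from P::=P' z we get {a, d, z}; from P::=epsilon we get {epsilon}. So FIRST(P) = {epsilon, a, d, z}.
FIRST(U): from U::=z z d we get {z}; from U::=U' d we get {a, d, z}; from U::=a we get {a}; from U::=epsilon we get {epsilon}. So FIRST(U) = {epsilon, a, d, z}.
FIRST(P'): from P'::=d we get {d}; from P'::=U we get {epsilon, a, d, z}. So FIRST(P') = {epsilon, a, d, z}.
FIRST(U'): from U'::=P we get {epsilon, a, d, z}; from U'::=U d R we get {a, d, z}. So FIRST(U') = {epsilon, a, d, z}.
FIRST(R): from R::=P' z d we get {a, d, z}; from R::=epsilon we get {epsilon}. So FIRST(R) = {epsilon, a, d, z}.
FOLLOW(P) includes $ since P is the start symbol.
FOLLOW(P'): in P::=P' z, P' is followed by z with FIRST {z}; in R::=P' z d, P' is followed by z d with FIRST {z}. Thus FOLLOW(P') = {z}.
FOLLOW(U'): in U::=U' d, U' is followed by d with FIRST {d}. Thus FOLLOW(U') = {d}.
FOLLOW(P): in U'::=P, the suffix after P is empty, so FOLLOW(P) ⊇ FOLLOW(U') = {d}. Thus FOLLOW(P) = {$, d}.
FOLLOW(U): in P::=a z U, the suffix after U is empty, so FOLLOW(U) ⊇ FOLLOW(P) = {$, d}; in P'::=U, the suffix after U is empty, so FOLLOW(U) ⊇ FOLLOW(P') = {z}; in U'::=U d R, U is followed by d R with FIRST {d}. Thus FOLLOW(U) = {$, d, z}.
FOLLOW(R): in U'::=U d R, the suffix after R is empty, so FOLLOW(R) ⊇ FOLLOW(U') = {d}. Thus FOLLOW(R) = {d}.

{$, d, z}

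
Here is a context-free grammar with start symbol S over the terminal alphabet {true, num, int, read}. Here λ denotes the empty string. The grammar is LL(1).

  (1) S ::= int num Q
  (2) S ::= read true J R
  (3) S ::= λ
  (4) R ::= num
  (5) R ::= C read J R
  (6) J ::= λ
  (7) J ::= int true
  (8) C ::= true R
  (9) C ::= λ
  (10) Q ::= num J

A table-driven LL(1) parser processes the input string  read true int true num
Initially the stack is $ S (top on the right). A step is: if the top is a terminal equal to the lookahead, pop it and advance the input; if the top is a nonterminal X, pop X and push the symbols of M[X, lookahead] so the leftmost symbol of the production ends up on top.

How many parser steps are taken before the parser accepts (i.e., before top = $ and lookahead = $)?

8

     Stack            Input                     Action
  1  $ S              read true int true num $  expand S ::= read true J R
  2  $ R J true read  read true int true num $  match read
  3  $ R J true       true int true num $       match true
  4  $ R J            int true num $            expand J ::= int true
  5  $ R true int     int true num $            match int
  6  $ R true         true num $                match true
  7  $ R              num $                     expand R ::= num
  8  $ num            num $                     match num
Accept reached after 8 steps.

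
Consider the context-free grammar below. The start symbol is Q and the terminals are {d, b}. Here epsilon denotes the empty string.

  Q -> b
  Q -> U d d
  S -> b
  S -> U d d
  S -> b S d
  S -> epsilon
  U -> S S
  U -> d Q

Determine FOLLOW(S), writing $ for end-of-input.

FIRST(Q) = {b, d}  (via U d d)
FIRST(S) = {epsilon, b, d}  (via U d d)
FIRST(U) = {epsilon, b, d}  (via S S)
FOLLOW(Q) includes $ since Q is the start symbol.
FOLLOW(U): in Q->U d d, U is followed by d d with FIRST {d}; in S->U d d, U is followed by d d with FIRST {d}. Thus FOLLOW(U) = {d}.
FOLLOW(Q): in U->d Q, the suffix after Q is empty, so FOLLOW(Q) ⊇ FOLLOW(U) = {d}. Thus FOLLOW(Q) = {$, d}.
FOLLOW(S): in S->b S d, S is followed by d with FIRST {d}; in U->S S (occurrence 1), S is followed by S with FIRST {epsilon, b, d}; in U->S S (occurrence 1), the suffix after S is nullable, so FOLLOW(S) ⊇ FOLLOW(U) = {d}; in U->S S (occurrence 2), the suffix after S is empty, so FOLLOW(S) ⊇ FOLLOW(U) = {d}. Thus FOLLOW(S) = {b, d}.

{b, d}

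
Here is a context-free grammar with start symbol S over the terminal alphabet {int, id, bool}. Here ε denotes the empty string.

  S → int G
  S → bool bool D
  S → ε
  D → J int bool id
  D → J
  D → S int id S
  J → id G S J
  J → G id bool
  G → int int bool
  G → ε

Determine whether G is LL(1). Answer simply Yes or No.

No

FIRST(S) = {ε, bool, int}
FIRST(D) = {bool, id, int}
FIRST(J) = {id, int}
FIRST(G) = {ε, int}
FOLLOW(S) = {$, id, int}
FOLLOW(D) = {$, id, int}
FOLLOW(J) = {$, id, int}
FOLLOW(G) = {$, bool, id, int}
Cell M[D, id] receives both D → J int bool id and D → J — the grammar is not LL(1).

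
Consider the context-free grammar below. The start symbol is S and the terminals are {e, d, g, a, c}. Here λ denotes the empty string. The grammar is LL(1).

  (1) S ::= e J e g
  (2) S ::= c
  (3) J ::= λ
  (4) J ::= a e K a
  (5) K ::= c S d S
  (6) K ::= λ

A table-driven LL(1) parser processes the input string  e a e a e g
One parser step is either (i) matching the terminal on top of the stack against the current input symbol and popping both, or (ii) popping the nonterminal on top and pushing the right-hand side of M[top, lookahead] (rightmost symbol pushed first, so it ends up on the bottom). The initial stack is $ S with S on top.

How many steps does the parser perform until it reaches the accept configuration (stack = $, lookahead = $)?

9

     Stack          Input          Action
  1  $ S            e a e a e g $  expand S ::= e J e g
  2  $ g e J e      e a e a e g $  match e
  3  $ g e J        a e a e g $    expand J ::= a e K a
  4  $ g e a K e a  a e a e g $    match a
  5  $ g e a K e    e a e g $      match e
  6  $ g e a K      a e g $        expand K ::= λ
  7  $ g e a        a e g $        match a
  8  $ g e          e g $          match e
  9  $ g            g $            match g
Accept reached after 9 steps.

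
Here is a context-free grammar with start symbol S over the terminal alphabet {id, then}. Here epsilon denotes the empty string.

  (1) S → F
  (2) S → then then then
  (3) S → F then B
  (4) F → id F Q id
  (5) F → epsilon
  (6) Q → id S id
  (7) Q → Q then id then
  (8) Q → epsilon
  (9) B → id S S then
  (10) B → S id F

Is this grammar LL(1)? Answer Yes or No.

No

FIRST(S) = {epsilon, id, then}
FIRST(F) = {epsilon, id}
FIRST(Q) = {epsilon, id, then}
FIRST(B) = {id, then}
FOLLOW(S) = {$, id, then}
FOLLOW(F) = {$, id, then}
FOLLOW(Q) = {id, then}
FOLLOW(B) = {$, id, then}
Cell M[B, id] receives both B → id S S then and B → S id F — the grammar is not LL(1).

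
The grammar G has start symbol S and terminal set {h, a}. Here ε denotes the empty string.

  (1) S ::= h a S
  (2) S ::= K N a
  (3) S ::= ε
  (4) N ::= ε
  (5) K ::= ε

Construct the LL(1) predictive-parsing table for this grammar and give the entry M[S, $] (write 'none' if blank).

S ::= ε

FIRST(N) = {ε}
FIRST(K) = {ε}
FIRST(S) = {ε, a, h}  (via K N a)
FOLLOW(S) includes $ since S is the start symbol.
FOLLOW(S): in S::=h a S, the suffix after S is empty (adds nothing new). Thus FOLLOW(S) = {$}.
For S ::= h a S: FIRST(h a S) = {h}, so it goes in M[S, t] for t ∈ {h}.
For S ::= K N a: FIRST(K N a) = {a}, so it goes in M[S, t] for t ∈ {a}.
For S ::= ε: FIRST(ε) = {ε}, so it goes in M[S, t] for t ∈ {}; since ε ∈ FIRST, also for every t ∈ FOLLOW(S) = {$}.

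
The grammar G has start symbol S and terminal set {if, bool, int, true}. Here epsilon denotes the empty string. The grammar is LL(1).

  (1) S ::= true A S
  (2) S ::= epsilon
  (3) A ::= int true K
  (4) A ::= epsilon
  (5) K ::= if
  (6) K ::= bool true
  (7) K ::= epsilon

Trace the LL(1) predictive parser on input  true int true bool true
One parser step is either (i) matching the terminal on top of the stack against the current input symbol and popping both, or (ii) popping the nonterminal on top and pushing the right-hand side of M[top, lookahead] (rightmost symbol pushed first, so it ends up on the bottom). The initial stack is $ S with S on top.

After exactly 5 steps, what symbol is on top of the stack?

step 1: stack=$ S  input=true int true bool true $  — expand S ::= true A S
step 2: stack=$ S A true  input=true int true bool true $  — match true
step 3: stack=$ S A  input=int true bool true $  — expand A ::= int true K
step 4: stack=$ S K true int  input=int true bool true $  — match int
step 5: stack=$ S K true  input=true bool true $  — match true
Stack after step 5: $ S K (top = K).

K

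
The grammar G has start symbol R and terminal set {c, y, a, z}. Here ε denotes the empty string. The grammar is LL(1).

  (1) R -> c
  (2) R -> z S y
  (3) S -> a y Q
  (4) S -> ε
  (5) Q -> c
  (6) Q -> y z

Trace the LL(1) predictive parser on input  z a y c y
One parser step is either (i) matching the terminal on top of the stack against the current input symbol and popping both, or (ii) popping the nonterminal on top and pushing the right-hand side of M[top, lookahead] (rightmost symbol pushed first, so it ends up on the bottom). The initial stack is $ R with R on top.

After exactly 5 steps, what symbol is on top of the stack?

Q

step 1: stack=$ R  input=z a y c y $  — expand R -> z S y
step 2: stack=$ y S z  input=z a y c y $  — match z
step 3: stack=$ y S  input=a y c y $  — expand S -> a y Q
step 4: stack=$ y Q y a  input=a y c y $  — match a
step 5: stack=$ y Q y  input=y c y $  — match y
Stack after step 5: $ y Q (top = Q).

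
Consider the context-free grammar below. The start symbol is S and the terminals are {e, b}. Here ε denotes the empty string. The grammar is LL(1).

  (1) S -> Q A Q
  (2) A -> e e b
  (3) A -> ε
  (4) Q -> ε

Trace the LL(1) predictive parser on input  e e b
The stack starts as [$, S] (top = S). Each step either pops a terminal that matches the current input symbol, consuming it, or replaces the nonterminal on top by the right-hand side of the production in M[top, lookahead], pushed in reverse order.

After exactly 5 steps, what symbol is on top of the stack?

step 1: stack=$ S  input=e e b $  — expand S -> Q A Q
step 2: stack=$ Q A Q  input=e e b $  — expand Q -> ε
step 3: stack=$ Q A  input=e e b $  — expand A -> e e b
step 4: stack=$ Q b e e  input=e e b $  — match e
step 5: stack=$ Q b e  input=e b $  — match e
Stack after step 5: $ Q b (top = b).

b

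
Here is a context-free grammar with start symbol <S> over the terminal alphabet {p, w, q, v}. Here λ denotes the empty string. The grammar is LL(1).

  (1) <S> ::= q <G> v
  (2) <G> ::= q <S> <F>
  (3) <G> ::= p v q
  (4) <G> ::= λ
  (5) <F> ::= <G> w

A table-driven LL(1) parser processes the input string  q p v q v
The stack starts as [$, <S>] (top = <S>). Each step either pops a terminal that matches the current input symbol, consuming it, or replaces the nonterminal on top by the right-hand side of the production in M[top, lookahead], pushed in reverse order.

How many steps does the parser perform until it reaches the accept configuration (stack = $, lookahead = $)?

7

step 1: stack=$ <S>  input=q p v q v $  — expand <S> ::= q <G> v
step 2: stack=$ v <G> q  input=q p v q v $  — match q
step 3: stack=$ v <G>  input=p v q v $  — expand <G> ::= p v q
step 4: stack=$ v q v p  input=p v q v $  — match p
step 5: stack=$ v q v  input=v q v $  — match v
step 6: stack=$ v q  input=q v $  — match q
step 7: stack=$ v  input=v $  — match v
Accept reached after 7 steps.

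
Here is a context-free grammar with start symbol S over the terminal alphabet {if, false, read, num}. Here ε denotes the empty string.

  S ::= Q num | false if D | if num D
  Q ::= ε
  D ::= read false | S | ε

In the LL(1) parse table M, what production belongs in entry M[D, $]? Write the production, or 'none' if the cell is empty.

FIRST(Q): from Q::=ε we get {ε}. So FIRST(Q) = {ε}.
FIRST(S): from S::=Q num we get {num}; from S::=false if D we get {false}; from S::=if num D we get {if}. So FIRST(S) = {false, if, num}.
FIRST(D): from D::=read false we get {read}; from D::=S we get {false, if, num}; from D::=ε we get {ε}. So FIRST(D) = {ε, false, if, num, read}.
FOLLOW(S) includes $ since S is the start symbol.
FOLLOW(S): in D::=S, the suffix after S is empty, so FOLLOW(S) ⊇ FOLLOW(D) = {$}. Thus FOLLOW(S) = {$}.
FOLLOW(D): in S::=false if D, the suffix after D is empty, so FOLLOW(D) ⊇ FOLLOW(S) = {$}; in S::=if num D, the suffix after D is empty, so FOLLOW(D) ⊇ FOLLOW(S) = {$}. Thus FOLLOW(D) = {$}.
For D ::= read false: FIRST(read false) = {read}, so it goes in M[D, t] for t ∈ {read}.
For D ::= S: FIRST(S) = {false, if, num}, so it goes in M[D, t] for t ∈ {false, if, num}.
For D ::= ε: FIRST(ε) = {ε}, so it goes in M[D, t] for t ∈ {}; since ε ∈ FIRST, also for every t ∈ FOLLOW(D) = {$}.

D ::= ε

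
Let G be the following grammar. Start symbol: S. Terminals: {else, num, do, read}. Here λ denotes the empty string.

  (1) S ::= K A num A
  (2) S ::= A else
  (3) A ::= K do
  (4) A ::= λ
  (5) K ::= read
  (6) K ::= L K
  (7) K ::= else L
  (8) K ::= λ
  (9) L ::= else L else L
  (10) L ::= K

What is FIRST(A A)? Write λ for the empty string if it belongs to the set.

FIRST(S): from S::=K A num A we get {do, else, num, read}; from S::=A else we get {do, else, read}. So FIRST(S) = {do, else, num, read}.
FIRST(A): from A::=K do we get {do, else, read}; from A::=λ we get {λ}. So FIRST(A) = {λ, do, else, read}.
FIRST(K): from K::=read we get {read}; from K::=L K we get {λ, else, read}; from K::=else L we get {else}; from K::=λ we get {λ}. So FIRST(K) = {λ, else, read}.
FIRST(L): from L::=else L else L we get {else}; from L::=K we get {λ, else, read}. So FIRST(L) = {λ, else, read}.
FIRST(A A): take FIRST of each symbol in turn, carrying on past any symbol whose FIRST contains λ; result {λ, do, else, read}.

{λ, do, else, read}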